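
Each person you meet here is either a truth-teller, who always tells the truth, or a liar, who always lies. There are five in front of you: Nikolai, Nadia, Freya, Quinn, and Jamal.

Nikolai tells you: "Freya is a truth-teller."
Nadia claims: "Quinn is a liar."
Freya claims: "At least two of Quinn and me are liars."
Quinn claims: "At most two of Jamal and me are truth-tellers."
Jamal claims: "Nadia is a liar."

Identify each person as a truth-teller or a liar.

Regardless of anyone's role, Quinn's statement is true, so Quinn is a truth-teller.
With that fixed, Nadia's statement is false, so Nadia is a liar.
With that fixed, Freya's statement is false, so Freya is a liar.
With that fixed, Jamal's statement is true, so Jamal is a truth-teller.
With that fixed, Nikolai's statement is false, so Nikolai is a liar.

Nikolai: liar, Nadia: liar, Freya: liar, Quinn: truth-teller, Jamal: truth-teller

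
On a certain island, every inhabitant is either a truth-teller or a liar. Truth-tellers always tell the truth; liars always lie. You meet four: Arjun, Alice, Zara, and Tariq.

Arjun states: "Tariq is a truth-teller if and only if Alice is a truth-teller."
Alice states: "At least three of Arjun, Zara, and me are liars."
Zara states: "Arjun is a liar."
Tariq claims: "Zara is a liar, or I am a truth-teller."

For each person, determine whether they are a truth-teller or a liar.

Consider Arjun. Suppose Arjun is a truth-teller.
Then no assignment of the remaining roles makes every statement match its speaker's type — contradiction.
So Arjun is a liar.
With that fixed, Zara's statement is true, so Zara is a truth-teller.
With that fixed, Alice's statement is false, so Alice is a liar.
Consider Tariq. Suppose Tariq is a liar.
Then Arjun's statement comes out true, contradicting Arjun being a liar.
So Tariq is a truth-teller.

Arjun: liar, Alice: liar, Zara: truth-teller, Tariq: truth-teller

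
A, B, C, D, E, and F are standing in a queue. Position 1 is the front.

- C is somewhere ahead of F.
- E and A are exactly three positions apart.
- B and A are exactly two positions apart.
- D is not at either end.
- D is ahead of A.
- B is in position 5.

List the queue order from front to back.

From clue 1: C is in {1,2,3,4,5}.
From clues 1–4: D is in {2,3,4,5}.
From clues 1–5: A is in {3,4,5,6}.
From clues 1–6: C → position 1, D → position 2, A → position 3, F → position 4, B → position 5, E → position 6.

C, D, A, F, B, E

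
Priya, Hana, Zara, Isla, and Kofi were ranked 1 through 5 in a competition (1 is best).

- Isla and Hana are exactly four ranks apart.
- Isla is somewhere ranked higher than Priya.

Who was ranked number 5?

With clue 1, Kofi, Priya, and Zara are ruled out for rank 5.
With clues 1–2, Isla is ruled out for rank 5.
So rank 5 is Hana.

Hana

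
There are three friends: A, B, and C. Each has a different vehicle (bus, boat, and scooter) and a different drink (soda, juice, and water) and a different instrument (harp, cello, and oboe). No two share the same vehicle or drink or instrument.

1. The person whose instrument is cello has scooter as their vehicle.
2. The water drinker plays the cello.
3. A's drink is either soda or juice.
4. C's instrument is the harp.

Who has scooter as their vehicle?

With clues 1–3, A is impossible for the one with vehicle scooter.
With clues 1–4, C is impossible for the one with vehicle scooter.
That leaves B.

B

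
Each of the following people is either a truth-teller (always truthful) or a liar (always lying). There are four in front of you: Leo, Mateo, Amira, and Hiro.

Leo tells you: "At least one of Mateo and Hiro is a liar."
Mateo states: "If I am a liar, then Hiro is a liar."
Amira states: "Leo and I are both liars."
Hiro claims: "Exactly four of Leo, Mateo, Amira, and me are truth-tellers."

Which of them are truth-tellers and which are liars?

Leo: truth-teller, Mateo: truth-teller, Amira: liar, Hiro: liar

Consider Leo. Suppose Leo is a liar.
Then whichever role Amira has, Amira's statement has the wrong truth value — contradiction.
So Leo is a truth-teller.
With that fixed, Amira's statement is false, so Amira is a liar.
With that fixed, Hiro's statement is false, so Hiro is a liar.
With that fixed, Mateo's statement is true, so Mateo is a truth-teller.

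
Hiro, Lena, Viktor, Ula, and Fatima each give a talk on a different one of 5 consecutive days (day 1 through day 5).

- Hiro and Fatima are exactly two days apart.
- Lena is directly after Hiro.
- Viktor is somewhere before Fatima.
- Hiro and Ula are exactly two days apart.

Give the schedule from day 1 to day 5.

Ula, Viktor, Hiro, Lena, Fatima

From clues 1–2: Hiro is in {1,2,3,4}.
From clues 1–3: Viktor is in {1,2}.
From clues 1–4: Ula → day 1, Viktor → day 2, Hiro → day 3, Lena → day 4, Fatima → day 5.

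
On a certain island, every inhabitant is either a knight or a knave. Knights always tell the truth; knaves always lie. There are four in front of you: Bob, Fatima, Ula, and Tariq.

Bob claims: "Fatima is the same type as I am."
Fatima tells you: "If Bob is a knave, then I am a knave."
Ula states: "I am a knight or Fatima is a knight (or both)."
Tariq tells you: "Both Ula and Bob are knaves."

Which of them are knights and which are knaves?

Consider Bob. Suppose Bob is a knave.
Then whichever role Fatima has, Fatima's statement has the wrong truth value — contradiction.
So Bob is a knight.
With that fixed, Fatima's statement is true, so Fatima is a knight.
With that fixed, Ula's statement is true, so Ula is a knight.
With that fixed, Tariq's statement is false, so Tariq is a knave.

Bob: knight, Fatima: knight, Ula: knight, Tariq: knave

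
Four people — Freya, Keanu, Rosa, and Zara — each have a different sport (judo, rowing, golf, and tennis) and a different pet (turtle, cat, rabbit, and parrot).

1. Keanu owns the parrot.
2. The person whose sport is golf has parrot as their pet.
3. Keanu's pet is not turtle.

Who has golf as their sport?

Keanu

With clues 1–2, Freya, Rosa, and Zara are impossible for the one with sport golf.
That leaves Keanu.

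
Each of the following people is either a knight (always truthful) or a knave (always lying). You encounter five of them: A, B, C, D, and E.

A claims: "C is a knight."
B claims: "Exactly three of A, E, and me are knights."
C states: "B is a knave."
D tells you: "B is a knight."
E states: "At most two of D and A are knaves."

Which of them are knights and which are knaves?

Regardless of anyone's role, E's statement is true, so E is a knight.
Consider A. Suppose A is a knave.
Then no assignment of the remaining roles makes every statement match its speaker's type — contradiction.
So A is a knight.
Consider B. Suppose B is a knight.
Then no assignment of the remaining roles makes every statement match its speaker's type — contradiction.
So B is a knave.
With that fixed, C's statement is true, so C is a knight.
With that fixed, D's statement is false, so D is a knave.

A: knight, B: knave, C: knight, D: knave, E: knight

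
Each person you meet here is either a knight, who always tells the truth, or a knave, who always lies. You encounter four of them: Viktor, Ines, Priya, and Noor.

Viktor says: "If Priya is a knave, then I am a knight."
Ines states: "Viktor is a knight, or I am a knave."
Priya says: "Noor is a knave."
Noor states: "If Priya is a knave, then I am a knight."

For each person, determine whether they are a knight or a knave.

Consider Viktor. Suppose Viktor is a knave.
Then whichever role Ines has, Ines's statement has the wrong truth value — contradiction.
So Viktor is a knight.
With that fixed, Ines's statement is true, so Ines is a knight.
Consider Priya. Suppose Priya is a knight.
Then no assignment of the remaining roles makes every statement match its speaker's type — contradiction.
So Priya is a knave.
Consider Noor. Suppose Noor is a knave.
Then Priya's statement comes out true, contradicting Priya being a knave.
So Noor is a knight.

Viktor: knight, Ines: knight, Priya: knave, Noor: knight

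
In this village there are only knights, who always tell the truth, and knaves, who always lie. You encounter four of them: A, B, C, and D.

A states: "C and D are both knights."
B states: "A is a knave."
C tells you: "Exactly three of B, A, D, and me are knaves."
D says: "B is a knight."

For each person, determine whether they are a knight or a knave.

Consider A. Suppose A is a knight.
Then no assignment of the remaining roles makes every statement match its speaker's type — contradiction.
So A is a knave.
With that fixed, B's statement is true, so B is a knight.
With that fixed, D's statement is true, so D is a knight.
With that fixed, C's statement is false, so C is a knave.

A: knave, B: knight, C: knave, D: knight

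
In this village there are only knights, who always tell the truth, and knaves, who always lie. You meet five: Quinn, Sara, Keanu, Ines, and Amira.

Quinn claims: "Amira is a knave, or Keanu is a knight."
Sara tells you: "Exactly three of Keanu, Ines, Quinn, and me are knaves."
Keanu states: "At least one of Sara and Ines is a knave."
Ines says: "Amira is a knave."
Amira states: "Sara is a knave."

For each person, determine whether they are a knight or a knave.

Consider Quinn. Suppose Quinn is a knave.
Then no assignment of the remaining roles makes every statement match its speaker's type — contradiction.
So Quinn is a knight.
Consider Sara. Suppose Sara is a knight.
Then Sara's own statement would have to be true, but it can't be — contradiction.
So Sara is a knave.
With that fixed, Keanu's statement is true, so Keanu is a knight.
With that fixed, Amira's statement is true, so Amira is a knight.
With that fixed, Ines's statement is false, so Ines is a knave.

Quinn: knight, Sara: knave, Keanu: knight, Ines: knave, Amira: knight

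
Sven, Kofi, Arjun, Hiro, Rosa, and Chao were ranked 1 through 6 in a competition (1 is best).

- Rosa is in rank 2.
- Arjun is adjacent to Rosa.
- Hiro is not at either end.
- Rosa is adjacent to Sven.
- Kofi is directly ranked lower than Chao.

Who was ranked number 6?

With clue 1, Rosa is ruled out for rank 6.
With clues 1–2, Arjun is ruled out for rank 6.
With clues 1–3, Hiro is ruled out for rank 6.
With clues 1–4, Sven is ruled out for rank 6.
With clues 1–5, Chao is ruled out for rank 6.
So rank 6 is Kofi.

Kofi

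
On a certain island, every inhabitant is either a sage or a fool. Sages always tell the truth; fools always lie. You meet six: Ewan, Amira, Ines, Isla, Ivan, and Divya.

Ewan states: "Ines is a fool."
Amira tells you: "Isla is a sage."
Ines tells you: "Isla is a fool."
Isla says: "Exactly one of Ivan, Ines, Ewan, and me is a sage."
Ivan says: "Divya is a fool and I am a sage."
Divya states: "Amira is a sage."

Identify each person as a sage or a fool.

Ewan: fool, Amira: fool, Ines: sage, Isla: fool, Ivan: sage, Divya: fool

Consider Ewan. Suppose Ewan is a sage.
Then no assignment of the remaining roles makes every statement match its speaker's type — contradiction.
So Ewan is a fool.
Consider Amira. Suppose Amira is a sage.
Then no assignment of the remaining roles makes every statement match its speaker's type — contradiction.
So Amira is a fool.
With that fixed, Divya's statement is false, so Divya is a fool.
Consider Ines. Suppose Ines is a fool.
Then Ewan's statement comes out true, contradicting Ewan being a fool.
So Ines is a sage.
Consider Isla. Suppose Isla is a sage.
Then Amira's statement comes out true, contradicting Amira being a fool.
So Isla is a fool.
Consider Ivan. Suppose Ivan is a fool.
Then Isla's statement comes out true, contradicting Isla being a fool.
So Ivan is a sage.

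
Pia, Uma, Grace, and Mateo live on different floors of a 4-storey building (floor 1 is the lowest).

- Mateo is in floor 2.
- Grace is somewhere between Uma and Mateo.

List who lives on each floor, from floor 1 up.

From clue 1: Mateo → floor 2.
From clues 1–2: Pia → floor 1, Grace → floor 3, Uma → floor 4.

Pia, Mateo, Grace, Uma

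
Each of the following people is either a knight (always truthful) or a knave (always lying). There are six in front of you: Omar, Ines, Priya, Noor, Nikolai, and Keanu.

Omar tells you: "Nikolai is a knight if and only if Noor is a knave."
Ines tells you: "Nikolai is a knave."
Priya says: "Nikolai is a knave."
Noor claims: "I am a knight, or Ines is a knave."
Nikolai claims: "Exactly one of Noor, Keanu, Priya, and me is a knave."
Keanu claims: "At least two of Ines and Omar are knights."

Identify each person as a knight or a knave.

Omar: knave, Ines: knight, Priya: knight, Noor: knave, Nikolai: knave, Keanu: knave

Consider Omar. Suppose Omar is a knight.
Then no assignment of the remaining roles makes every statement match its speaker's type — contradiction.
So Omar is a knave.
With that fixed, Keanu's statement is false, so Keanu is a knave.
Consider Ines. Suppose Ines is a knave.
Then no assignment of the remaining roles makes every statement match its speaker's type — contradiction.
So Ines is a knight.
Consider Priya. Suppose Priya is a knave.
Then no assignment of the remaining roles makes every statement match its speaker's type — contradiction.
So Priya is a knight.
Consider Noor. Suppose Noor is a knight.
Then no assignment of the remaining roles makes every statement match its speaker's type — contradiction.
So Noor is a knave.
With that fixed, Nikolai's statement is false, so Nikolai is a knave.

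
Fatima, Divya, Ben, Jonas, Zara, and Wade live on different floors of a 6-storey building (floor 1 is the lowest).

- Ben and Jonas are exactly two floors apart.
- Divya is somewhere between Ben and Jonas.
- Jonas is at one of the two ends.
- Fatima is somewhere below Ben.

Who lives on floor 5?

With clues 1–3, Ben and Jonas are ruled out for floor 5.
With clues 1–4, Fatima, Wade, and Zara are ruled out for floor 5.
So floor 5 is Divya.

Divya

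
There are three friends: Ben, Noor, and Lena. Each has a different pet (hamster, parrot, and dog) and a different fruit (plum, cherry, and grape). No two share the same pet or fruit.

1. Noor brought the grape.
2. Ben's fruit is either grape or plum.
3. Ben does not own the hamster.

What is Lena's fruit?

Clue 1 rules out grape for Lena's fruit.
With clues 1–2, plum is impossible for Lena's fruit.
That leaves cherry.

cherry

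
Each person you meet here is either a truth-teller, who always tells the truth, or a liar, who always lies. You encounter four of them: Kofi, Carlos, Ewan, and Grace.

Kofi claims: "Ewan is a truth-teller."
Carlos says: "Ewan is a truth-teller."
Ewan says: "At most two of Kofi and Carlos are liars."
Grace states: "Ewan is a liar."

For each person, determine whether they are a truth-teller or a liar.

Kofi: truth-teller, Carlos: truth-teller, Ewan: truth-teller, Grace: liar

Regardless of anyone's role, Ewan's statement is true, so Ewan is a truth-teller.
With that fixed, Grace's statement is false, so Grace is a liar.
With that fixed, Kofi's statement is true, so Kofi is a truth-teller.
With that fixed, Carlos's statement is true, so Carlos is a truth-teller.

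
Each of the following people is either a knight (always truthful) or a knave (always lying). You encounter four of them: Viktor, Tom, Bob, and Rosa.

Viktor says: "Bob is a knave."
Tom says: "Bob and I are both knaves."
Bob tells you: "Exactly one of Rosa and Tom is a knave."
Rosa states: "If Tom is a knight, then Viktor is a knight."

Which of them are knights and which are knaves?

Viktor: knave, Tom: knave, Bob: knight, Rosa: knight

Consider Viktor. Suppose Viktor is a knight.
Then no assignment of the remaining roles makes every statement match its speaker's type — contradiction.
So Viktor is a knave.
Consider Tom. Suppose Tom is a knight.
Then Tom's own statement would have to be true, but it can't be — contradiction.
So Tom is a knave.
With that fixed, Rosa's statement is true, so Rosa is a knight.
With that fixed, Bob's statement is true, so Bob is a knight.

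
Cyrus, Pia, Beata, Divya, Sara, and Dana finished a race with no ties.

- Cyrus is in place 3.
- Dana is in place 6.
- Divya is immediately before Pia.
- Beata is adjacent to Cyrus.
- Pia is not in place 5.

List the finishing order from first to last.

From clue 1: Cyrus → place 3.
From clues 1–2: Dana → place 6.
From clues 1–3: Pia is in {2,5}.
From clues 1–5: Divya → place 1, Pia → place 2, Beata → place 4, Sara → place 5.

Divya, Pia, Cyrus, Beata, Sara, Dana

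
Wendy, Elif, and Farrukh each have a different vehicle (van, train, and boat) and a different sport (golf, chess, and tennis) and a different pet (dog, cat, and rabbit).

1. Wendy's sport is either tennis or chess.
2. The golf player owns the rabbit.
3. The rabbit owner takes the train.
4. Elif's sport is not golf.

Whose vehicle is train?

Farrukh

With clues 1–3, Wendy is impossible for the one with vehicle train.
With clues 1–4, Elif is impossible for the one with vehicle train.
That leaves Farrukh.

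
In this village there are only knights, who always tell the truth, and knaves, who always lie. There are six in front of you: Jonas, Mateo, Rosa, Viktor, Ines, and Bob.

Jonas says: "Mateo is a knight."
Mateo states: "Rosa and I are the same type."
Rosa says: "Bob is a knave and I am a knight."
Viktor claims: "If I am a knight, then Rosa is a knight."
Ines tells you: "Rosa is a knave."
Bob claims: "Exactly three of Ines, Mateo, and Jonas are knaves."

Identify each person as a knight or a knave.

Consider Jonas. Suppose Jonas is a knave.
Then no assignment of the remaining roles makes every statement match its speaker's type — contradiction.
So Jonas is a knight.
With that fixed, Bob's statement is false, so Bob is a knave.
Consider Mateo. Suppose Mateo is a knave.
Then Jonas's statement comes out false, contradicting Jonas being a knight.
So Mateo is a knight.
Consider Rosa. Suppose Rosa is a knave.
Then Mateo's statement comes out false, contradicting Mateo being a knight.
So Rosa is a knight.
With that fixed, Viktor's statement is true, so Viktor is a knight.
With that fixed, Ines's statement is false, so Ines is a knave.

Jonas: knight, Mateo: knight, Rosa: knight, Viktor: knight, Ines: knave, Bob: knave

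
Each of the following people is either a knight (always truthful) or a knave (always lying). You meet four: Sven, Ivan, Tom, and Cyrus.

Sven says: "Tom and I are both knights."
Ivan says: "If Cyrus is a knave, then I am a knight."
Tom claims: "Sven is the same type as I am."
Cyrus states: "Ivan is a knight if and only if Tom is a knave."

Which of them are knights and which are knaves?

Consider Sven. Suppose Sven is a knave.
Then whichever role Tom has, Tom's statement has the wrong truth value — contradiction.
So Sven is a knight.
Consider Ivan. Suppose Ivan is a knave.
Then no assignment of the remaining roles makes every statement match its speaker's type — contradiction.
So Ivan is a knight.
Consider Tom. Suppose Tom is a knave.
Then Sven's statement comes out false, contradicting Sven being a knight.
So Tom is a knight.
With that fixed, Cyrus's statement is false, so Cyrus is a knave.

Sven: knight, Ivan: knight, Tom: knight, Cyrus: knave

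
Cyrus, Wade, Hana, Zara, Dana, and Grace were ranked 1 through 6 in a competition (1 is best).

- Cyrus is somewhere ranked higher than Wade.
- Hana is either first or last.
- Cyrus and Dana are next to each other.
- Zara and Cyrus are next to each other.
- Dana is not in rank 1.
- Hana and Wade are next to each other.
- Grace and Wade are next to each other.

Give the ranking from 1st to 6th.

Zara, Cyrus, Dana, Grace, Wade, Hana

From clue 1: Cyrus is in {1,2,3,4,5}.
From clues 1–2: Hana is in {1,6}.
From clues 1–6: Wade → rank 5, Hana → rank 6.
From clues 1–7: Zara → rank 1, Cyrus → rank 2, Dana → rank 3, Grace → rank 4.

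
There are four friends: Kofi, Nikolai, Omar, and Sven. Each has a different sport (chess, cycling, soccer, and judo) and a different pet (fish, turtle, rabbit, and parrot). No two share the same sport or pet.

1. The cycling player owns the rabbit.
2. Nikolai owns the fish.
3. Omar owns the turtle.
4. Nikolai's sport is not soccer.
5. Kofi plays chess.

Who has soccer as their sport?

Omar

With clues 1–4, Nikolai is impossible for the one with sport soccer.
With clues 1–5, Kofi and Sven are impossible for the one with sport soccer.
That leaves Omar.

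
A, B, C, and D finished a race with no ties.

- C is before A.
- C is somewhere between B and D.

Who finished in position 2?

C

With clues 1–2, A, B, and D are ruled out for place 2.
So place 2 is C.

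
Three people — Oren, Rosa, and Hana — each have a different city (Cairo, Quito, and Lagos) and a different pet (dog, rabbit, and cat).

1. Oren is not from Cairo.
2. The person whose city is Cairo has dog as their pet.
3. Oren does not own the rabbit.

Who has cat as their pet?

With clues 1–3, Hana and Rosa are impossible for the one with pet cat.
That leaves Oren.

Oren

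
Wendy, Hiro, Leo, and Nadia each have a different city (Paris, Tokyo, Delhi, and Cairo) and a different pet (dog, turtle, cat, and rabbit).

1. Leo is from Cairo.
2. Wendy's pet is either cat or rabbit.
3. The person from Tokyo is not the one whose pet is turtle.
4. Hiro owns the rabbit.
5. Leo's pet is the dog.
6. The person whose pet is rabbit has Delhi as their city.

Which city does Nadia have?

Paris

Clue 1 rules out Cairo for Nadia's city.
With clues 1–5, Tokyo is impossible for Nadia's city.
With clues 1–6, Delhi is impossible for Nadia's city.
That leaves Paris.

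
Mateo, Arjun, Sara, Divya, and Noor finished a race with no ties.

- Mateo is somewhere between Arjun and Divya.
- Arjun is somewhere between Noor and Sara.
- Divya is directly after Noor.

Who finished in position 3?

Mateo

With clues 1–2, Arjun and Divya are ruled out for place 3.
With clues 1–3, Noor and Sara are ruled out for place 3.
So place 3 is Mateo.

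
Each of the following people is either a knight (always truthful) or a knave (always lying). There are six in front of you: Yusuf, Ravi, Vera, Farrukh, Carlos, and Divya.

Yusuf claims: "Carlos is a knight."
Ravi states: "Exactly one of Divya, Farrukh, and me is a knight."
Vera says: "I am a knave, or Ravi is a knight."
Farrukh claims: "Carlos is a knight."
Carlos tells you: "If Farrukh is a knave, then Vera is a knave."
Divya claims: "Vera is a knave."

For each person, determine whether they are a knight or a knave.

Yusuf: knave, Ravi: knight, Vera: knight, Farrukh: knave, Carlos: knave, Divya: knave

Consider Yusuf. Suppose Yusuf is a knight.
Then no assignment of the remaining roles makes every statement match its speaker's type — contradiction.
So Yusuf is a knave.
Consider Ravi. Suppose Ravi is a knave.
Then whichever role Vera has, Vera's statement has the wrong truth value — contradiction.
So Ravi is a knight.
With that fixed, Vera's statement is true, so Vera is a knight.
With that fixed, Divya's statement is false, so Divya is a knave.
Consider Farrukh. Suppose Farrukh is a knight.
Then Ravi's statement comes out false, contradicting Ravi being a knight.
So Farrukh is a knave.
With that fixed, Carlos's statement is false, so Carlos is a knave.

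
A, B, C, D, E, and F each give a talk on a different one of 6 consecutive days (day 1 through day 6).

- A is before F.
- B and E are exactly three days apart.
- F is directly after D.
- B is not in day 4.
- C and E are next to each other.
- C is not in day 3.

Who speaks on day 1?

A

With clue 1, F is ruled out for day 1.
With clues 1–3, D is ruled out for day 1.
With clues 1–4, E is ruled out for day 1.
With clues 1–5, C is ruled out for day 1.
With clues 1–6, B is ruled out for day 1.
So day 1 is A.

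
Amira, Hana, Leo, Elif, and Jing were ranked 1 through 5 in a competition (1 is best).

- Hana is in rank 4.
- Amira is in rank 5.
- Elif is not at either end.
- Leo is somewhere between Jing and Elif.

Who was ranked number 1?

Jing

With clue 1, Hana is ruled out for rank 1.
With clues 1–2, Amira is ruled out for rank 1.
With clues 1–3, Elif is ruled out for rank 1.
With clues 1–4, Leo is ruled out for rank 1.
So rank 1 is Jing.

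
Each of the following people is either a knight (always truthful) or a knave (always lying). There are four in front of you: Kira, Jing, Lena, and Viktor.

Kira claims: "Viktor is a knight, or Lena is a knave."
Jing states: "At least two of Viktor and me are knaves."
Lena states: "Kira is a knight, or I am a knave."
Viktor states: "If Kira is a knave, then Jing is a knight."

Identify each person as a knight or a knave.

Consider Kira. Suppose Kira is a knave.
Then whichever role Lena has, Lena's statement has the wrong truth value — contradiction.
So Kira is a knight.
With that fixed, Lena's statement is true, so Lena is a knight.
With that fixed, Viktor's statement is true, so Viktor is a knight.
With that fixed, Jing's statement is false, so Jing is a knave.

Kira: knight, Jing: knave, Lena: knight, Viktor: knight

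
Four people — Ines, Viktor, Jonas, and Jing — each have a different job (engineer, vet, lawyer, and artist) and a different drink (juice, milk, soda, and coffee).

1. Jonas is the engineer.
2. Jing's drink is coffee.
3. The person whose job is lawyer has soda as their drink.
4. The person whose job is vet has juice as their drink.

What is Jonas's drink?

milk

With clues 1–2, coffee is impossible for Jonas's drink.
With clues 1–3, soda is impossible for Jonas's drink.
With clues 1–4, juice is impossible for Jonas's drink.
That leaves milk.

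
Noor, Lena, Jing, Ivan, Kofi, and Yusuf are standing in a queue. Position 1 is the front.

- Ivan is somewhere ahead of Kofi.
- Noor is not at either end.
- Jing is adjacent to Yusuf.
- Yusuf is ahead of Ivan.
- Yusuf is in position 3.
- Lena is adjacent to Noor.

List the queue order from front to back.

From clue 1: Ivan is in {1,2,3,4,5}.
From clues 1–2: Noor is in {2,3,4,5}.
From clues 1–4: Ivan is in {3,4,5}.
From clues 1–5: Lena → position 1, Yusuf → position 3, Kofi → position 6.
From clues 1–6: Noor → position 2, Jing → position 4, Ivan → position 5.

Lena, Noor, Yusuf, Jing, Ivan, Kofi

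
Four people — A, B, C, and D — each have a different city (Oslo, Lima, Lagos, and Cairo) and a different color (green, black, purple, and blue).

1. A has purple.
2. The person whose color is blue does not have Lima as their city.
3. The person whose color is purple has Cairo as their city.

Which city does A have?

With clues 1–3, Lagos, Lima, and Oslo are impossible for A's city.
That leaves Cairo.

Cairo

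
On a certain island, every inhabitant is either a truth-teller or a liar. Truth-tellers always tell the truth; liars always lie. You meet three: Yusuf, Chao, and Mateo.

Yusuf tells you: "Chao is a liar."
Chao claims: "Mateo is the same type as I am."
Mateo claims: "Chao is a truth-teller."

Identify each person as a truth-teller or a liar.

Yusuf: liar, Chao: truth-teller, Mateo: truth-teller

Consider Yusuf. Suppose Yusuf is a truth-teller.
Then no assignment of the remaining roles makes every statement match its speaker's type — contradiction.
So Yusuf is a liar.
Consider Chao. Suppose Chao is a liar.
Then Yusuf's statement comes out true, contradicting Yusuf being a liar.
So Chao is a truth-teller.
With that fixed, Mateo's statement is true, so Mateo is a truth-teller.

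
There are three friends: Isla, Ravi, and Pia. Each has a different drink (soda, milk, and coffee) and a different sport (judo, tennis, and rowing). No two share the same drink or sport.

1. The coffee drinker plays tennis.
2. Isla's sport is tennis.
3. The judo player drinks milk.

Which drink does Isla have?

coffee

With clues 1–2, milk and soda are impossible for Isla's drink.
That leaves coffee.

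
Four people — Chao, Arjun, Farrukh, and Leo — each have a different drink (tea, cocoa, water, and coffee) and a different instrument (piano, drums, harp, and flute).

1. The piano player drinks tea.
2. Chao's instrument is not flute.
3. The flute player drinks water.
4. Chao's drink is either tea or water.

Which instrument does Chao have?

piano

With clues 1–2, flute is impossible for Chao's instrument.
With clues 1–4, drums and harp are impossible for Chao's instrument.
That leaves piano.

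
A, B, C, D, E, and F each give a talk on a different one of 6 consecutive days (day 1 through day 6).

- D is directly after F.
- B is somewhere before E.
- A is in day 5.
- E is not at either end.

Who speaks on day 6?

With clue 1, F is ruled out for day 6.
With clues 1–2, B is ruled out for day 6.
With clues 1–3, A and D are ruled out for day 6.
With clues 1–4, E is ruled out for day 6.
So day 6 is C.

C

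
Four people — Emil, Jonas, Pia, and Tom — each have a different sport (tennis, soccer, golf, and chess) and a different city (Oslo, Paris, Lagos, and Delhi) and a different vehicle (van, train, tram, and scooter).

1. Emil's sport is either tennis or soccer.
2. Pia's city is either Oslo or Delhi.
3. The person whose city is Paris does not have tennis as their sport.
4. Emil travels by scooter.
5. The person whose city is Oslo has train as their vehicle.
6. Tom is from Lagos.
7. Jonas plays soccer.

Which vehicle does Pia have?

train

With clues 1–4, scooter is impossible for Pia's vehicle.
With clues 1–7, tram and van are impossible for Pia's vehicle.
That leaves train.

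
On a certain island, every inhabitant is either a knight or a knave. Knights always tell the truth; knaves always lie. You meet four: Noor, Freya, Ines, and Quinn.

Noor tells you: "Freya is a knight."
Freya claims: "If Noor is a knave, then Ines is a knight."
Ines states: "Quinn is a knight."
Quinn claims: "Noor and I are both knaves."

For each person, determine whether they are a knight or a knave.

Noor: knight, Freya: knight, Ines: knave, Quinn: knave

Consider Noor. Suppose Noor is a knave.
Then whichever role Quinn has, Quinn's statement has the wrong truth value — contradiction.
So Noor is a knight.
With that fixed, Freya's statement is true, so Freya is a knight.
With that fixed, Quinn's statement is false, so Quinn is a knave.
With that fixed, Ines's statement is false, so Ines is a knave.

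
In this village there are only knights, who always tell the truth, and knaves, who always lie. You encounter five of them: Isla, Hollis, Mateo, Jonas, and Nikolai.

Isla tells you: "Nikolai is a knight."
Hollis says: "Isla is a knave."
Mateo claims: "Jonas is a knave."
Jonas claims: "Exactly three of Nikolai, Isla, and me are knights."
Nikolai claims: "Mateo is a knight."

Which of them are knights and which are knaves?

Isla: knight, Hollis: knave, Mateo: knight, Jonas: knave, Nikolai: knight

Consider Isla. Suppose Isla is a knave.
Then no assignment of the remaining roles makes every statement match its speaker's type — contradiction.
So Isla is a knight.
With that fixed, Hollis's statement is false, so Hollis is a knave.
Consider Mateo. Suppose Mateo is a knave.
Then no assignment of the remaining roles makes every statement match its speaker's type — contradiction.
So Mateo is a knight.
With that fixed, Nikolai's statement is true, so Nikolai is a knight.
Consider Jonas. Suppose Jonas is a knight.
Then Mateo's statement comes out false, contradicting Mateo being a knight.
So Jonas is a knave.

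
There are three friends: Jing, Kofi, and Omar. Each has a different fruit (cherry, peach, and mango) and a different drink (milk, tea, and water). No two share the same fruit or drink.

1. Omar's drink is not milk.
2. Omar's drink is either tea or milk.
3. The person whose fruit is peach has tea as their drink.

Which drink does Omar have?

tea

Clue 1 rules out milk for Omar's drink.
With clues 1–2, water is impossible for Omar's drink.
That leaves tea.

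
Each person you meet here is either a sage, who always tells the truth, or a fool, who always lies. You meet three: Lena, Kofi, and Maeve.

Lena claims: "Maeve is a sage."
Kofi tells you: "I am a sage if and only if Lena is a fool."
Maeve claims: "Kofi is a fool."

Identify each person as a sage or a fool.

Consider Lena. Suppose Lena is a sage.
Then whichever role Kofi has, Kofi's statement has the wrong truth value — contradiction.
So Lena is a fool.
Consider Kofi. Suppose Kofi is a fool.
Then no assignment of the remaining roles makes every statement match its speaker's type — contradiction.
So Kofi is a sage.
With that fixed, Maeve's statement is false, so Maeve is a fool.

Lena: fool, Kofi: sage, Maeve: fool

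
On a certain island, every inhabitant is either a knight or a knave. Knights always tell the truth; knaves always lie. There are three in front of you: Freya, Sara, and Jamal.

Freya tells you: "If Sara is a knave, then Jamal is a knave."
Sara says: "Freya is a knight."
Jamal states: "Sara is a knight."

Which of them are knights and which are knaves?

Freya: knight, Sara: knight, Jamal: knight

Consider Freya. Suppose Freya is a knave.
Then no assignment of the remaining roles makes every statement match its speaker's type — contradiction.
So Freya is a knight.
With that fixed, Sara's statement is true, so Sara is a knight.
With that fixed, Jamal's statement is true, so Jamal is a knight.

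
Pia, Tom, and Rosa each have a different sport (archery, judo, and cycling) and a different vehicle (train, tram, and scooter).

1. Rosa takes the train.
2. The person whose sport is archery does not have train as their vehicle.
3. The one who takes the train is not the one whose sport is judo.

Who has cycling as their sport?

With clues 1–3, Pia and Tom are impossible for the one with sport cycling.
That leaves Rosa.

Rosa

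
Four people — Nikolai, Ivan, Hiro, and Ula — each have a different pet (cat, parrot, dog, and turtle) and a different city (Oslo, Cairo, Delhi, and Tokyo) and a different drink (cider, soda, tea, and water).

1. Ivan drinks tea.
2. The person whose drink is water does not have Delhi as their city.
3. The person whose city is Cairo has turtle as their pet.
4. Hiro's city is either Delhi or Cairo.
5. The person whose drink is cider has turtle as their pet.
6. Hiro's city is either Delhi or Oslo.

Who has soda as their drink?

Clue 1 rules out Ivan for the one with drink soda.
With clues 1–6, Nikolai and Ula are impossible for the one with drink soda.
That leaves Hiro.

Hiro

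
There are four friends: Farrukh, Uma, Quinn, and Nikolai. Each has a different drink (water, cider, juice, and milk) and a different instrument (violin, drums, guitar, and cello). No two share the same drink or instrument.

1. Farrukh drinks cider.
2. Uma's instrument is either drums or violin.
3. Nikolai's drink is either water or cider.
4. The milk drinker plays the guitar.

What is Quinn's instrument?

guitar

With clues 1–4, cello, drums, and violin are impossible for Quinn's instrument.
That leaves guitar.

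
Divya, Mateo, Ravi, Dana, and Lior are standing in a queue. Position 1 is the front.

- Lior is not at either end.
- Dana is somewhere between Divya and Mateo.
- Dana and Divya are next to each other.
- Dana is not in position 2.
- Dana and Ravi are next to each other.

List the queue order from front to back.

From clue 1: Lior is in {2,3,4}.
From clues 1–2: Dana is in {2,3,4}.
From clues 1–4: Dana is in {3,4}.
From clues 1–5: Mateo → position 1, Lior → position 2, Ravi → position 3, Dana → position 4, Divya → position 5.

Mateo, Lior, Ravi, Dana, Divya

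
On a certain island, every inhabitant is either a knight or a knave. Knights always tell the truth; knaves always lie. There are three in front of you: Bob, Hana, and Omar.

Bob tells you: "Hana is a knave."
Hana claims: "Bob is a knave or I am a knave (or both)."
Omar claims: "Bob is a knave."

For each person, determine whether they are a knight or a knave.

Bob: knave, Hana: knight, Omar: knight

Consider Bob. Suppose Bob is a knight.
Then whichever role Hana has, Hana's statement has the wrong truth value — contradiction.
So Bob is a knave.
With that fixed, Hana's statement is true, so Hana is a knight.
With that fixed, Omar's statement is true, so Omar is a knight.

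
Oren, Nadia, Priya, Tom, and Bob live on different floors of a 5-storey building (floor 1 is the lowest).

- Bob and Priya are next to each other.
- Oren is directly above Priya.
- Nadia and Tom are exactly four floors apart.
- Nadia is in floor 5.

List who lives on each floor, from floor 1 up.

From clues 1–2: Oren is in {3,4,5}.
From clues 1–3: Bob → floor 2, Priya → floor 3, Oren → floor 4.
From clues 1–4: Tom → floor 1, Nadia → floor 5.

Tom, Bob, Priya, Oren, Nadia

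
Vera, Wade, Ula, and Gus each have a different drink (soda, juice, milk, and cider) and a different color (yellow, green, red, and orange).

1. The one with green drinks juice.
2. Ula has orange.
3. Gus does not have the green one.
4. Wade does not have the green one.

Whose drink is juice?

With clues 1–2, Ula is impossible for the one with drink juice.
With clues 1–3, Gus is impossible for the one with drink juice.
With clues 1–4, Wade is impossible for the one with drink juice.
That leaves Vera.

Vera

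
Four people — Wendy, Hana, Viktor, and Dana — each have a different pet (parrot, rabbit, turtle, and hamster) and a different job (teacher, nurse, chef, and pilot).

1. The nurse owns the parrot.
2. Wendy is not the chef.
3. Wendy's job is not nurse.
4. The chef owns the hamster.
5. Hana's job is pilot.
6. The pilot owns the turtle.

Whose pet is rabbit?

Wendy

With clues 1–5, Dana and Viktor are impossible for the one with pet rabbit.
With clues 1–6, Hana is impossible for the one with pet rabbit.
That leaves Wendy.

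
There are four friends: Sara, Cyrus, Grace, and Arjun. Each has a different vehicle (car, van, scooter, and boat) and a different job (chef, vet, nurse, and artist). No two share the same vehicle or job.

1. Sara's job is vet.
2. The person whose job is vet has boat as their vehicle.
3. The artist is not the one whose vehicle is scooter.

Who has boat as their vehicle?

Sara

With clues 1–2, Arjun, Cyrus, and Grace are impossible for the one with vehicle boat.
That leaves Sara.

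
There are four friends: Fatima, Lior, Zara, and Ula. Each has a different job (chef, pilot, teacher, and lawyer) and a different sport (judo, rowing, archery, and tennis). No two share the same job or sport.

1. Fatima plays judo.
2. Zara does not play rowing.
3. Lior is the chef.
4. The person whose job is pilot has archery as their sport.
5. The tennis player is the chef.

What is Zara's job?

With clues 1–3, chef is impossible for Zara's job.
With clues 1–5, lawyer and teacher are impossible for Zara's job.
That leaves pilot.

pilot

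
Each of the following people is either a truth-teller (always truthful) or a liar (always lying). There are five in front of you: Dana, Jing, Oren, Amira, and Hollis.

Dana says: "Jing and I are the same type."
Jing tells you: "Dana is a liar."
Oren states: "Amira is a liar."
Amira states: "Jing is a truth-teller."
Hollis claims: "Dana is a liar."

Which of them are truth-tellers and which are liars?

Consider Dana. Suppose Dana is a truth-teller.
Then no assignment of the remaining roles makes every statement match its speaker's type — contradiction.
So Dana is a liar.
With that fixed, Jing's statement is true, so Jing is a truth-teller.
With that fixed, Amira's statement is true, so Amira is a truth-teller.
With that fixed, Hollis's statement is true, so Hollis is a truth-teller.
With that fixed, Oren's statement is false, so Oren is a liar.

Dana: liar, Jing: truth-teller, Oren: liar, Amira: truth-teller, Hollis: truth-teller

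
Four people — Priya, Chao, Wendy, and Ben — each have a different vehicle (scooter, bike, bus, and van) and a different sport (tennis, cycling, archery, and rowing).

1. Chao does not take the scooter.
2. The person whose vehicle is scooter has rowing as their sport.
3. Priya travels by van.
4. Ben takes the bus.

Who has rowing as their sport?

With clues 1–2, Chao is impossible for the one with sport rowing.
With clues 1–3, Priya is impossible for the one with sport rowing.
With clues 1–4, Ben is impossible for the one with sport rowing.
That leaves Wendy.

Wendy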